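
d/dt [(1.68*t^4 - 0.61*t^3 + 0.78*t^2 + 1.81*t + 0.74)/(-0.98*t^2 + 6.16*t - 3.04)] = (-3.2928*t^5 + 31.6442*t^4 - 27.944*t^3 + 12.1418*t^2 - 3.292*t - 10.0608)/(0.9604*t^4 - 12.0736*t^3 + 43.904*t^2 - 37.4528*t + 9.2416)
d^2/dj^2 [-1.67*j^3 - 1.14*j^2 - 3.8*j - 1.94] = -10.02*j - 2.28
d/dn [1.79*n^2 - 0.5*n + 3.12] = 3.58*n - 0.5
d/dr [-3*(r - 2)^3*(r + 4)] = (-12*r - 30)*(r - 2)^2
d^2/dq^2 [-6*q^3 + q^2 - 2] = 2 - 36*q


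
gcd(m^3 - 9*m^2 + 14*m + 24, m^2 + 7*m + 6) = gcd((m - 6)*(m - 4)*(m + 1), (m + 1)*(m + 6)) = m + 1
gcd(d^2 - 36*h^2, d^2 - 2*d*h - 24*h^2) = d - 6*h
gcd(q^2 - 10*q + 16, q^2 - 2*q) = q - 2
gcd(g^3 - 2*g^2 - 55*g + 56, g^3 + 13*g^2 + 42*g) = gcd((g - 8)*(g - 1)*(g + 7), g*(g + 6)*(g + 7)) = g + 7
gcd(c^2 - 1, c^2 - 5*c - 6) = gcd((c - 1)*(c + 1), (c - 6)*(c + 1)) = c + 1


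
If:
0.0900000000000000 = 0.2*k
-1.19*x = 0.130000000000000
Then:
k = 0.45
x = -0.11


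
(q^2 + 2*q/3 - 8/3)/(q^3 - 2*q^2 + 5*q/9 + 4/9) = 3*(q + 2)/(3*q^2 - 2*q - 1)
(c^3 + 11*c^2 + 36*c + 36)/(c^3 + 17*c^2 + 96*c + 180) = (c^2 + 5*c + 6)/(c^2 + 11*c + 30)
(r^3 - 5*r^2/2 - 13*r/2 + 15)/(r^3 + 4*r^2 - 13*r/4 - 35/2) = 2*(r - 3)/(2*r + 7)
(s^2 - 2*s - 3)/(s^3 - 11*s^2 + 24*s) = (s + 1)/(s*(s - 8))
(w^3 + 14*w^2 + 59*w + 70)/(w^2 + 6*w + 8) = (w^2 + 12*w + 35)/(w + 4)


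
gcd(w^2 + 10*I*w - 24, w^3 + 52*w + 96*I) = w + 6*I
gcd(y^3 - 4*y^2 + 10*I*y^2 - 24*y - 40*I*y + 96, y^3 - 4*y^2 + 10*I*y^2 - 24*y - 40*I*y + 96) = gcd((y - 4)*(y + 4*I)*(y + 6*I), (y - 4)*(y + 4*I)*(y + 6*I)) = y^3 + y^2*(-4 + 10*I) + y*(-24 - 40*I) + 96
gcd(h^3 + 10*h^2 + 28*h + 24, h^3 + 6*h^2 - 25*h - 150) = h + 6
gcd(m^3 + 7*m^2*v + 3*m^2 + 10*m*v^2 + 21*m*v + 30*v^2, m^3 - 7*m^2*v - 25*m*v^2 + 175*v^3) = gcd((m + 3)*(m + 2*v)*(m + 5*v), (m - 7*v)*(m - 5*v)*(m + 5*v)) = m + 5*v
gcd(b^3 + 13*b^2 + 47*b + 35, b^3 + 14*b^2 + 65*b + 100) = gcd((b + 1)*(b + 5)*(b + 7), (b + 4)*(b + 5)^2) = b + 5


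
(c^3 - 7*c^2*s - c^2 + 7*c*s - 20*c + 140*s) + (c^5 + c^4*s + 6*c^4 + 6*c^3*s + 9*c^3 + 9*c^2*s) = c^5 + c^4*s + 6*c^4 + 6*c^3*s + 10*c^3 + 2*c^2*s - c^2 + 7*c*s - 20*c + 140*s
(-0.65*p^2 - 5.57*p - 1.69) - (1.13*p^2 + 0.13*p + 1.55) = -1.78*p^2 - 5.7*p - 3.24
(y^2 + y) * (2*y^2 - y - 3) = 2*y^4 + y^3 - 4*y^2 - 3*y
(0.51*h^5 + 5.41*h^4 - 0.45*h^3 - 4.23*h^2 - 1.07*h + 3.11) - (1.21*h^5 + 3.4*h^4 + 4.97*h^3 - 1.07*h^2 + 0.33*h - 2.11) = -0.7*h^5 + 2.01*h^4 - 5.42*h^3 - 3.16*h^2 - 1.4*h + 5.22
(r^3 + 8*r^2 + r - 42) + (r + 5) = r^3 + 8*r^2 + 2*r - 37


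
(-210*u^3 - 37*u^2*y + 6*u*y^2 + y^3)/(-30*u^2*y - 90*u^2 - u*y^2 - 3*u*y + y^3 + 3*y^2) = (7*u + y)/(y + 3)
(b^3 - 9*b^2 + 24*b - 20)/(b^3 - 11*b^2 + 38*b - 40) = (b - 2)/(b - 4)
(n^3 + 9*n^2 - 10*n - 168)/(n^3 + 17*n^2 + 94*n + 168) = (n - 4)/(n + 4)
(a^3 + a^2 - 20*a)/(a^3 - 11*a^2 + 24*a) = (a^2 + a - 20)/(a^2 - 11*a + 24)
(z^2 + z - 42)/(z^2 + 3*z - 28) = (z - 6)/(z - 4)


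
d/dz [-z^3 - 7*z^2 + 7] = z*(-3*z - 14)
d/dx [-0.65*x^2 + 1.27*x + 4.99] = 1.27 - 1.3*x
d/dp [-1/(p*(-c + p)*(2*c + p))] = (-p*(c - p) + p*(2*c + p) - (c - p)*(2*c + p))/(p^2*(c - p)^2*(2*c + p)^2)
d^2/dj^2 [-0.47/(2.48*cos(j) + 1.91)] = (-2.226296*cos(j) + 1.445344*cos(2*j) - 4.336032)/(2.48*cos(j) + 1.91)^3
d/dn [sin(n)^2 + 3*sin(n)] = (2*sin(n) + 3)*cos(n)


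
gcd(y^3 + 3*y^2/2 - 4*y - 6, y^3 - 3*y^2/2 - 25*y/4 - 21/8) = y + 3/2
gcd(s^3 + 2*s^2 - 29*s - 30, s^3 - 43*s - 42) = s^2 + 7*s + 6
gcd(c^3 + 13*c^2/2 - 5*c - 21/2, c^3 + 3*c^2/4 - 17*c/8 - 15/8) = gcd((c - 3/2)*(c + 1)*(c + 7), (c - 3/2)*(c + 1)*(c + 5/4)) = c^2 - c/2 - 3/2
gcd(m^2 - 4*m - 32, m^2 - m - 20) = m + 4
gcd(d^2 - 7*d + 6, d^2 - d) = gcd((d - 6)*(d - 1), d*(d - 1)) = d - 1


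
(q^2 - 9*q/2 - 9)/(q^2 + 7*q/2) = (2*q^2 - 9*q - 18)/(q*(2*q + 7))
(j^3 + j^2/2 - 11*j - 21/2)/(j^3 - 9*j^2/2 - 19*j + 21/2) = (2*j^2 - 5*j - 7)/(2*j^2 - 15*j + 7)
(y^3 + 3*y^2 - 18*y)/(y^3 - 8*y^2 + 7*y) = (y^2 + 3*y - 18)/(y^2 - 8*y + 7)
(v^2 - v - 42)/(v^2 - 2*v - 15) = (-v^2 + v + 42)/(-v^2 + 2*v + 15)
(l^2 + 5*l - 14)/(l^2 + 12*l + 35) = (l - 2)/(l + 5)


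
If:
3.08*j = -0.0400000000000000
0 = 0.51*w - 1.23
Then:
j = -0.01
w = 2.41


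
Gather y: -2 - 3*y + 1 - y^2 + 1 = -y^2 - 3*y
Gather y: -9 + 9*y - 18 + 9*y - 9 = 18*y - 36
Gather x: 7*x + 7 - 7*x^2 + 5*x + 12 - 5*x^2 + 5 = -12*x^2 + 12*x + 24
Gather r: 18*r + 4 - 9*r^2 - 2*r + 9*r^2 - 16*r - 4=0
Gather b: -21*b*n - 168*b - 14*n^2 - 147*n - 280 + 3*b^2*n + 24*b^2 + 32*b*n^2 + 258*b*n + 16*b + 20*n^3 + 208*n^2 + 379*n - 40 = b^2*(3*n + 24) + b*(32*n^2 + 237*n - 152) + 20*n^3 + 194*n^2 + 232*n - 320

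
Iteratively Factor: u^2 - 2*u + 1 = (u - 1)*(u - 1)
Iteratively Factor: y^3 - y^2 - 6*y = (y)*(y^2 - y - 6) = y*(y - 3)*(y + 2)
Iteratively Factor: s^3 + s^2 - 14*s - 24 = (s + 2)*(s^2 - s - 12) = (s - 4)*(s + 2)*(s + 3)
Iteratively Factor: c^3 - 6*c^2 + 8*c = (c - 2)*(c^2 - 4*c) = c*(c - 2)*(c - 4)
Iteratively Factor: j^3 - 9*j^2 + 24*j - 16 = (j - 4)*(j^2 - 5*j + 4) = (j - 4)*(j - 1)*(j - 4)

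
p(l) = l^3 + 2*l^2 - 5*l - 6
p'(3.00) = 34.00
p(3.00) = 24.00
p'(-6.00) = 79.00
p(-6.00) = -120.00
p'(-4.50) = 37.75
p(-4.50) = -34.12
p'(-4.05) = 28.01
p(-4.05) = -19.38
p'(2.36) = 21.15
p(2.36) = 6.48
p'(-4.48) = 37.29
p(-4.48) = -33.37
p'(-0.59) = -6.32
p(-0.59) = -2.56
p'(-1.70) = -3.13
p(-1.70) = 3.37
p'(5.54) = 109.23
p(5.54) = 197.71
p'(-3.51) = 17.92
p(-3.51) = -7.05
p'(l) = 3*l^2 + 4*l - 5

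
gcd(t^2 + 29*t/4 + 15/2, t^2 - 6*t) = 1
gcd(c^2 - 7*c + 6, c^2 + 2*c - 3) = c - 1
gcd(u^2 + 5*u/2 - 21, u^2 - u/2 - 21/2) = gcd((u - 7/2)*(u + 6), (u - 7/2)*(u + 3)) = u - 7/2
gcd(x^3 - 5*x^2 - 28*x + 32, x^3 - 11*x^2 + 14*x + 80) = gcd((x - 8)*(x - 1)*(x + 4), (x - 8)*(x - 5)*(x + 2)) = x - 8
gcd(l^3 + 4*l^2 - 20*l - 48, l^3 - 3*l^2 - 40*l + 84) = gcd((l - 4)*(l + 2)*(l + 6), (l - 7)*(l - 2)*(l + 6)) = l + 6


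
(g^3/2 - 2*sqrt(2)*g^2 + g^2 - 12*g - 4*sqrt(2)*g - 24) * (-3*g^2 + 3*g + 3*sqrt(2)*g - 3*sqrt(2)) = -3*g^5/2 - 3*g^4/2 + 15*sqrt(2)*g^4/2 + 15*sqrt(2)*g^3/2 + 27*g^3 - 51*sqrt(2)*g^2 + 24*g^2 - 36*sqrt(2)*g - 48*g + 72*sqrt(2)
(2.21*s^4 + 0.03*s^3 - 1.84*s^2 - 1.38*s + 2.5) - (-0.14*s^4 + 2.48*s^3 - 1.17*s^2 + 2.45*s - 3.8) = 2.35*s^4 - 2.45*s^3 - 0.67*s^2 - 3.83*s + 6.3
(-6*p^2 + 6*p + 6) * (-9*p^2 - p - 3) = 54*p^4 - 48*p^3 - 42*p^2 - 24*p - 18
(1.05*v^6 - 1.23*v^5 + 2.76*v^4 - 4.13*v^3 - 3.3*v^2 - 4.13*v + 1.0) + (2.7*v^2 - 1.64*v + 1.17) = 1.05*v^6 - 1.23*v^5 + 2.76*v^4 - 4.13*v^3 - 0.6*v^2 - 5.77*v + 2.17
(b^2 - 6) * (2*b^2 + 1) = 2*b^4 - 11*b^2 - 6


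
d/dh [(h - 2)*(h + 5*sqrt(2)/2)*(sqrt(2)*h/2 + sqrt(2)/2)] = 3*sqrt(2)*h^2/2 - sqrt(2)*h + 5*h - 5/2 - sqrt(2)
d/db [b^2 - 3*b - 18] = 2*b - 3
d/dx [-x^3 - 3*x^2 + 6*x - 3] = -3*x^2 - 6*x + 6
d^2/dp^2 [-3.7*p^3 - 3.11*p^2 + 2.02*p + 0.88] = -22.2*p - 6.22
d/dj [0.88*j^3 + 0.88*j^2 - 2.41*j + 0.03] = 2.64*j^2 + 1.76*j - 2.41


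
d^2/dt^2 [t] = 0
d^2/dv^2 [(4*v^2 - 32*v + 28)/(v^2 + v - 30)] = 8*(-9*v^3 + 111*v^2 - 699*v + 877)/(v^6 + 3*v^5 - 87*v^4 - 179*v^3 + 2610*v^2 + 2700*v - 27000)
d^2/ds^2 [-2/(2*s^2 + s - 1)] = 4*(4*s^2 + 2*s - (4*s + 1)^2 - 2)/(2*s^2 + s - 1)^3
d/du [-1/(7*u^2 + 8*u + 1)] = 2*(7*u + 4)/(7*u^2 + 8*u + 1)^2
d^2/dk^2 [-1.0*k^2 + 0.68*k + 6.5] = -2.00000000000000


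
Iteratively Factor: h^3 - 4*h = (h - 2)*(h^2 + 2*h) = (h - 2)*(h + 2)*(h)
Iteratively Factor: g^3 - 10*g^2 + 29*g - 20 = (g - 5)*(g^2 - 5*g + 4) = (g - 5)*(g - 1)*(g - 4)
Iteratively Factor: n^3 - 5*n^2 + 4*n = (n - 1)*(n^2 - 4*n) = (n - 4)*(n - 1)*(n)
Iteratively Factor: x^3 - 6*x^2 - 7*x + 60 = (x - 5)*(x^2 - x - 12) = (x - 5)*(x - 4)*(x + 3)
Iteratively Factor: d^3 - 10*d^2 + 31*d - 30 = (d - 3)*(d^2 - 7*d + 10) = (d - 5)*(d - 3)*(d - 2)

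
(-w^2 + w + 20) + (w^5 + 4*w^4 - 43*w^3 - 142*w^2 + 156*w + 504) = w^5 + 4*w^4 - 43*w^3 - 143*w^2 + 157*w + 524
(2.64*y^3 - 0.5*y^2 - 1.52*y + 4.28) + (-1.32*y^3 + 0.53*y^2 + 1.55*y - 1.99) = 1.32*y^3 + 0.03*y^2 + 0.03*y + 2.29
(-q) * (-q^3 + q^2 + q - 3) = q^4 - q^3 - q^2 + 3*q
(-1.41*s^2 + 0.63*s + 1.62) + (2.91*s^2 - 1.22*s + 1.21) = 1.5*s^2 - 0.59*s + 2.83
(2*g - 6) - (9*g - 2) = -7*g - 4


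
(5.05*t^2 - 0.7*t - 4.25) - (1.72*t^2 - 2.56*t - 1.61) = 3.33*t^2 + 1.86*t - 2.64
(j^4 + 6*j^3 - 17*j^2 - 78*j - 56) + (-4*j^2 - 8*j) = j^4 + 6*j^3 - 21*j^2 - 86*j - 56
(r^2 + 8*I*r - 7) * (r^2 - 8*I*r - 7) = r^4 + 50*r^2 + 49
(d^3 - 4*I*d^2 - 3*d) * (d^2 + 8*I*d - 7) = d^5 + 4*I*d^4 + 22*d^3 + 4*I*d^2 + 21*d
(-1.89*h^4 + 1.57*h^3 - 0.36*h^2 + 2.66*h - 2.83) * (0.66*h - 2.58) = -1.2474*h^5 + 5.9124*h^4 - 4.2882*h^3 + 2.6844*h^2 - 8.7306*h + 7.3014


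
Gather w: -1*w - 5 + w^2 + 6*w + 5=w^2 + 5*w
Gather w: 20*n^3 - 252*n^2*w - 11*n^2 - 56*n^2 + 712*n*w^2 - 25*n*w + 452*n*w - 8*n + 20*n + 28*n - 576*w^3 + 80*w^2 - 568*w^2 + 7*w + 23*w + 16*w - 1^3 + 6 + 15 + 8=20*n^3 - 67*n^2 + 40*n - 576*w^3 + w^2*(712*n - 488) + w*(-252*n^2 + 427*n + 46) + 28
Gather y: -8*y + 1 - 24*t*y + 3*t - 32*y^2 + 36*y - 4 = 3*t - 32*y^2 + y*(28 - 24*t) - 3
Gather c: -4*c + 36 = 36 - 4*c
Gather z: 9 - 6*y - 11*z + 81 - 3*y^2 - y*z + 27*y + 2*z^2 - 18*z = -3*y^2 + 21*y + 2*z^2 + z*(-y - 29) + 90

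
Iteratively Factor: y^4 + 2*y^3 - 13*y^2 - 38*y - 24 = (y + 3)*(y^3 - y^2 - 10*y - 8) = (y - 4)*(y + 3)*(y^2 + 3*y + 2) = (y - 4)*(y + 1)*(y + 3)*(y + 2)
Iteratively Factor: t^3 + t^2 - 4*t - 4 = (t - 2)*(t^2 + 3*t + 2) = (t - 2)*(t + 2)*(t + 1)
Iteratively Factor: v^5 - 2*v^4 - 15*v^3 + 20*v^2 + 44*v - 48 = (v - 1)*(v^4 - v^3 - 16*v^2 + 4*v + 48) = (v - 4)*(v - 1)*(v^3 + 3*v^2 - 4*v - 12) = (v - 4)*(v - 1)*(v + 3)*(v^2 - 4) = (v - 4)*(v - 2)*(v - 1)*(v + 3)*(v + 2)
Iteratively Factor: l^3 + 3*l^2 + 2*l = (l + 2)*(l^2 + l) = (l + 1)*(l + 2)*(l)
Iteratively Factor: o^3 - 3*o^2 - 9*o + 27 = (o - 3)*(o^2 - 9) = (o - 3)^2*(o + 3)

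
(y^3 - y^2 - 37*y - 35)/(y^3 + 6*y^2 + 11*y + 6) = (y^2 - 2*y - 35)/(y^2 + 5*y + 6)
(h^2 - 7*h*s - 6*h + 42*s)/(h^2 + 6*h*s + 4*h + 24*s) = (h^2 - 7*h*s - 6*h + 42*s)/(h^2 + 6*h*s + 4*h + 24*s)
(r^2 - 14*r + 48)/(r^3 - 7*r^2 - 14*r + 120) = (r - 8)/(r^2 - r - 20)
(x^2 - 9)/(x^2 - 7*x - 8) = (9 - x^2)/(-x^2 + 7*x + 8)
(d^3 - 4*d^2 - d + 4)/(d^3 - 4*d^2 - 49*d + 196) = (d^2 - 1)/(d^2 - 49)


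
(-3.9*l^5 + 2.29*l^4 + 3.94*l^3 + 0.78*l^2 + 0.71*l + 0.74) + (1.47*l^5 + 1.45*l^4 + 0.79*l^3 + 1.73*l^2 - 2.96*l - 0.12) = -2.43*l^5 + 3.74*l^4 + 4.73*l^3 + 2.51*l^2 - 2.25*l + 0.62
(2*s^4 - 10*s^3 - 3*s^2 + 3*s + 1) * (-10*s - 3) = -20*s^5 + 94*s^4 + 60*s^3 - 21*s^2 - 19*s - 3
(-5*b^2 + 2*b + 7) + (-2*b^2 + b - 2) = -7*b^2 + 3*b + 5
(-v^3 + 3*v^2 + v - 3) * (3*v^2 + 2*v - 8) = -3*v^5 + 7*v^4 + 17*v^3 - 31*v^2 - 14*v + 24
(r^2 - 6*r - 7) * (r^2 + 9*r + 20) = r^4 + 3*r^3 - 41*r^2 - 183*r - 140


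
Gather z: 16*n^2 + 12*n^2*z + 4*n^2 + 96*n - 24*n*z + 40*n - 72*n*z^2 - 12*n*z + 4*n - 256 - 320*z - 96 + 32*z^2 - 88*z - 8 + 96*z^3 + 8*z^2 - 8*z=20*n^2 + 140*n + 96*z^3 + z^2*(40 - 72*n) + z*(12*n^2 - 36*n - 416) - 360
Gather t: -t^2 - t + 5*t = -t^2 + 4*t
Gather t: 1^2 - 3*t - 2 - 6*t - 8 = -9*t - 9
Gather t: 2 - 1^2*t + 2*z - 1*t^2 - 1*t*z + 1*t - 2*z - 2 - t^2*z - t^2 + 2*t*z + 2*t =t^2*(-z - 2) + t*(z + 2)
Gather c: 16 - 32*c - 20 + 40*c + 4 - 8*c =0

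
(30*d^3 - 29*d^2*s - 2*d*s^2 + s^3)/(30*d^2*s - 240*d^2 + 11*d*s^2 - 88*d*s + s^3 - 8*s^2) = (6*d^2 - 7*d*s + s^2)/(6*d*s - 48*d + s^2 - 8*s)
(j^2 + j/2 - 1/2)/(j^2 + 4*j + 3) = (j - 1/2)/(j + 3)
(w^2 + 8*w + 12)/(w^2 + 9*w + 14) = (w + 6)/(w + 7)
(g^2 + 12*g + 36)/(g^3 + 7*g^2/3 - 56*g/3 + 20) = 3*(g + 6)/(3*g^2 - 11*g + 10)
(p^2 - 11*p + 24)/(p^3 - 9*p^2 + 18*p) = (p - 8)/(p*(p - 6))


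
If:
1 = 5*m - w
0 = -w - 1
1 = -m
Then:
No Solution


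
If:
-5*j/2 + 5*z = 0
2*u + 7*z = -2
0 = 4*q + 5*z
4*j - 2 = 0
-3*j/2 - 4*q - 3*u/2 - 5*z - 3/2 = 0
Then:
No Solution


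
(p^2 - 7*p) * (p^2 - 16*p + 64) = p^4 - 23*p^3 + 176*p^2 - 448*p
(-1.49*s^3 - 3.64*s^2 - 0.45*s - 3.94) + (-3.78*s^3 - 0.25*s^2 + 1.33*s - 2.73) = -5.27*s^3 - 3.89*s^2 + 0.88*s - 6.67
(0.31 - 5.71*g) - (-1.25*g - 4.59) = 4.9 - 4.46*g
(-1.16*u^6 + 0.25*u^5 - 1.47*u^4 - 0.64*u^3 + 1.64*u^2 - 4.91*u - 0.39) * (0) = 0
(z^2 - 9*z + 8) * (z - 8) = z^3 - 17*z^2 + 80*z - 64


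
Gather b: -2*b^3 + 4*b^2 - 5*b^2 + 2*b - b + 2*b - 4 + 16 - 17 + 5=-2*b^3 - b^2 + 3*b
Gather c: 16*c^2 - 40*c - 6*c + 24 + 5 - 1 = 16*c^2 - 46*c + 28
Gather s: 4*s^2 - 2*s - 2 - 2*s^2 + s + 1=2*s^2 - s - 1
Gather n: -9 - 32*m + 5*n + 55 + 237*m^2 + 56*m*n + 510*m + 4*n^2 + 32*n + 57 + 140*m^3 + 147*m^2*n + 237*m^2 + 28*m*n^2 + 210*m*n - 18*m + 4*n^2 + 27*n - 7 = 140*m^3 + 474*m^2 + 460*m + n^2*(28*m + 8) + n*(147*m^2 + 266*m + 64) + 96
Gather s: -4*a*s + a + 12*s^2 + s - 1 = a + 12*s^2 + s*(1 - 4*a) - 1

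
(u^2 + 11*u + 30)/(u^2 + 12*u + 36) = (u + 5)/(u + 6)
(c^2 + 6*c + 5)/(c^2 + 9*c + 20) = (c + 1)/(c + 4)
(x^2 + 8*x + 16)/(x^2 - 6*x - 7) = (x^2 + 8*x + 16)/(x^2 - 6*x - 7)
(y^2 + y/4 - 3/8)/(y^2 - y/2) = (y + 3/4)/y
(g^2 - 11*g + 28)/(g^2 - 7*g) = (g - 4)/g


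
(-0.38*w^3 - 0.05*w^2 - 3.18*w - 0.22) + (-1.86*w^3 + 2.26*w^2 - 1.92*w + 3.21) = -2.24*w^3 + 2.21*w^2 - 5.1*w + 2.99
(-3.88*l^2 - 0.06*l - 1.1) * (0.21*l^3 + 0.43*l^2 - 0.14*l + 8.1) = -0.8148*l^5 - 1.681*l^4 + 0.2864*l^3 - 31.8926*l^2 - 0.332*l - 8.91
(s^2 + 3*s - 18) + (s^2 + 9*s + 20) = 2*s^2 + 12*s + 2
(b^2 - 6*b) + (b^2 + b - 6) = 2*b^2 - 5*b - 6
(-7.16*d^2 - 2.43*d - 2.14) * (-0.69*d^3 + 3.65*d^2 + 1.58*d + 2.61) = 4.9404*d^5 - 24.4573*d^4 - 18.7057*d^3 - 30.338*d^2 - 9.7235*d - 5.5854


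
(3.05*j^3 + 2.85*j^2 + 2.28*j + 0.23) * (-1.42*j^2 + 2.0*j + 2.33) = -4.331*j^5 + 2.053*j^4 + 9.5689*j^3 + 10.8739*j^2 + 5.7724*j + 0.5359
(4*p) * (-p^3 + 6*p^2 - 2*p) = -4*p^4 + 24*p^3 - 8*p^2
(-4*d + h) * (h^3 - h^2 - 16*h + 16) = -4*d*h^3 + 4*d*h^2 + 64*d*h - 64*d + h^4 - h^3 - 16*h^2 + 16*h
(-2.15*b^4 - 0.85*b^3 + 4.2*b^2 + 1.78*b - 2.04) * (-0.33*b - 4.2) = 0.7095*b^5 + 9.3105*b^4 + 2.184*b^3 - 18.2274*b^2 - 6.8028*b + 8.568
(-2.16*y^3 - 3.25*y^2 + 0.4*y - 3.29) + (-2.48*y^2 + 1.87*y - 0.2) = -2.16*y^3 - 5.73*y^2 + 2.27*y - 3.49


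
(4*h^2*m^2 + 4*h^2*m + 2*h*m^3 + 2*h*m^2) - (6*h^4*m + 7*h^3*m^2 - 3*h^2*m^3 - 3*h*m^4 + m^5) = -6*h^4*m - 7*h^3*m^2 + 3*h^2*m^3 + 4*h^2*m^2 + 4*h^2*m + 3*h*m^4 + 2*h*m^3 + 2*h*m^2 - m^5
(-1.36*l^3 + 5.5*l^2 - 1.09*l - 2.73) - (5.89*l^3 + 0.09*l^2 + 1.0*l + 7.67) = -7.25*l^3 + 5.41*l^2 - 2.09*l - 10.4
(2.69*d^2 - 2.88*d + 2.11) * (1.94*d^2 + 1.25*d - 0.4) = 5.2186*d^4 - 2.2247*d^3 - 0.5826*d^2 + 3.7895*d - 0.844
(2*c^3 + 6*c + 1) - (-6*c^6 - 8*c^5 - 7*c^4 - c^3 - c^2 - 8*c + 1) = 6*c^6 + 8*c^5 + 7*c^4 + 3*c^3 + c^2 + 14*c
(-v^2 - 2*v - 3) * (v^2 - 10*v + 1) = -v^4 + 8*v^3 + 16*v^2 + 28*v - 3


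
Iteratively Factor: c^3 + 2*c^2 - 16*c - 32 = (c + 4)*(c^2 - 2*c - 8) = (c - 4)*(c + 4)*(c + 2)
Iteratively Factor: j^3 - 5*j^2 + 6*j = (j - 2)*(j^2 - 3*j) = j*(j - 2)*(j - 3)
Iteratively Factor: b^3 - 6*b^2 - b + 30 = (b + 2)*(b^2 - 8*b + 15) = (b - 3)*(b + 2)*(b - 5)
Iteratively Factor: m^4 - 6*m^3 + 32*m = (m - 4)*(m^3 - 2*m^2 - 8*m) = (m - 4)^2*(m^2 + 2*m) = m*(m - 4)^2*(m + 2)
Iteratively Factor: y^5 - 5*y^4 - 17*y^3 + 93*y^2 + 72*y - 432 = (y - 3)*(y^4 - 2*y^3 - 23*y^2 + 24*y + 144) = (y - 3)*(y + 3)*(y^3 - 5*y^2 - 8*y + 48) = (y - 4)*(y - 3)*(y + 3)*(y^2 - y - 12) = (y - 4)*(y - 3)*(y + 3)^2*(y - 4)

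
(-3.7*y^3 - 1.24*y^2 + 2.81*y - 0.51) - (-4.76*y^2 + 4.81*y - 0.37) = -3.7*y^3 + 3.52*y^2 - 2.0*y - 0.14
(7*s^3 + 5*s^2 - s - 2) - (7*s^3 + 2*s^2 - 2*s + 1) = 3*s^2 + s - 3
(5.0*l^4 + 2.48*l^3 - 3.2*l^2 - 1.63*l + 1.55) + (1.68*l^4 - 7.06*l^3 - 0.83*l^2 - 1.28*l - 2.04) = 6.68*l^4 - 4.58*l^3 - 4.03*l^2 - 2.91*l - 0.49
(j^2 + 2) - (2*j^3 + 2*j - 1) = -2*j^3 + j^2 - 2*j + 3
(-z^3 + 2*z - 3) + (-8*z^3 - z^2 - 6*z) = -9*z^3 - z^2 - 4*z - 3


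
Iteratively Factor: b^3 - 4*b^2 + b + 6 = (b + 1)*(b^2 - 5*b + 6) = (b - 2)*(b + 1)*(b - 3)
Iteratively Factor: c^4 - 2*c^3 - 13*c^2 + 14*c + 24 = (c - 4)*(c^3 + 2*c^2 - 5*c - 6) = (c - 4)*(c + 1)*(c^2 + c - 6) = (c - 4)*(c + 1)*(c + 3)*(c - 2)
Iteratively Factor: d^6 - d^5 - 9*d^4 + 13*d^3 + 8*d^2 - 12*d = (d - 2)*(d^5 + d^4 - 7*d^3 - d^2 + 6*d) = d*(d - 2)*(d^4 + d^3 - 7*d^2 - d + 6) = d*(d - 2)*(d + 1)*(d^3 - 7*d + 6) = d*(d - 2)*(d + 1)*(d + 3)*(d^2 - 3*d + 2) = d*(d - 2)^2*(d + 1)*(d + 3)*(d - 1)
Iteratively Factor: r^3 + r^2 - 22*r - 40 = (r + 2)*(r^2 - r - 20) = (r - 5)*(r + 2)*(r + 4)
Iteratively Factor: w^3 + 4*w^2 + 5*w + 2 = (w + 1)*(w^2 + 3*w + 2) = (w + 1)*(w + 2)*(w + 1)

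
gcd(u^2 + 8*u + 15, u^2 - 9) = u + 3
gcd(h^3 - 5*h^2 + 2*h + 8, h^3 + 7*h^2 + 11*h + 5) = h + 1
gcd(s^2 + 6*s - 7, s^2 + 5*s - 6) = s - 1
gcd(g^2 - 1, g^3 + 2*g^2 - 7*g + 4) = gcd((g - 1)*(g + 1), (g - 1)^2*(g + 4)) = g - 1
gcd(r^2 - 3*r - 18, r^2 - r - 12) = r + 3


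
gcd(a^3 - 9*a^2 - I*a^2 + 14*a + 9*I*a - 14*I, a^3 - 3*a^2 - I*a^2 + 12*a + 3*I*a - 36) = 1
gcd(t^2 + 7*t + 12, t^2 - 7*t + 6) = 1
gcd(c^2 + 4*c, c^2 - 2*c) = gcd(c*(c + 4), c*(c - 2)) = c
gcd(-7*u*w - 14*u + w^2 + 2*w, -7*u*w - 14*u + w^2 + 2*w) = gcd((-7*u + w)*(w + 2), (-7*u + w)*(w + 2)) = 7*u*w + 14*u - w^2 - 2*w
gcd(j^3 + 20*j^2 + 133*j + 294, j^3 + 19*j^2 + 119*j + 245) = j^2 + 14*j + 49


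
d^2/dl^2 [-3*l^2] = -6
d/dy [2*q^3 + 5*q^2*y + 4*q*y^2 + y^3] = 5*q^2 + 8*q*y + 3*y^2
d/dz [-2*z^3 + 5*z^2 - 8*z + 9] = -6*z^2 + 10*z - 8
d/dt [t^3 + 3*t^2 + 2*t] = 3*t^2 + 6*t + 2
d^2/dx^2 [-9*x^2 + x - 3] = -18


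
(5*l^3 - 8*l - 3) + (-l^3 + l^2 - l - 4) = 4*l^3 + l^2 - 9*l - 7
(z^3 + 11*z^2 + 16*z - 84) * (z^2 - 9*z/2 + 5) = z^5 + 13*z^4/2 - 57*z^3/2 - 101*z^2 + 458*z - 420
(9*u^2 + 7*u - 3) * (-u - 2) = -9*u^3 - 25*u^2 - 11*u + 6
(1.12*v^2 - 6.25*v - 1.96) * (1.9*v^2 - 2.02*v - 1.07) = 2.128*v^4 - 14.1374*v^3 + 7.7026*v^2 + 10.6467*v + 2.0972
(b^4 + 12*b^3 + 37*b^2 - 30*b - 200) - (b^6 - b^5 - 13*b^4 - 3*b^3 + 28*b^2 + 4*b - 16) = -b^6 + b^5 + 14*b^4 + 15*b^3 + 9*b^2 - 34*b - 184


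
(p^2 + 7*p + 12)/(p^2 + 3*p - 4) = (p + 3)/(p - 1)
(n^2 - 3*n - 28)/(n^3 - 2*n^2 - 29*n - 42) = (n + 4)/(n^2 + 5*n + 6)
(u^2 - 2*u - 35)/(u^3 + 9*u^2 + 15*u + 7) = (u^2 - 2*u - 35)/(u^3 + 9*u^2 + 15*u + 7)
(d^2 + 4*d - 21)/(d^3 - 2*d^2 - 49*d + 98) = (d - 3)/(d^2 - 9*d + 14)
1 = 1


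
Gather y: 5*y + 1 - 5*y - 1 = 0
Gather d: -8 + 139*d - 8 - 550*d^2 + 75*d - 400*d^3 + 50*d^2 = -400*d^3 - 500*d^2 + 214*d - 16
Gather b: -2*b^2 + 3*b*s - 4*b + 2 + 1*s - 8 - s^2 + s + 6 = -2*b^2 + b*(3*s - 4) - s^2 + 2*s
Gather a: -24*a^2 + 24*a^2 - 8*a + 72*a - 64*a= 0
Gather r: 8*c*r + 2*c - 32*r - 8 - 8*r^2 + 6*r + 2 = 2*c - 8*r^2 + r*(8*c - 26) - 6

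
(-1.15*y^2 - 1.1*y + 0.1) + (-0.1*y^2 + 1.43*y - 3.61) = -1.25*y^2 + 0.33*y - 3.51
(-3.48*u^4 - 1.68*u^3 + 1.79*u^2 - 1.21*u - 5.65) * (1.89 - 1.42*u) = 4.9416*u^5 - 4.1916*u^4 - 5.717*u^3 + 5.1013*u^2 + 5.7361*u - 10.6785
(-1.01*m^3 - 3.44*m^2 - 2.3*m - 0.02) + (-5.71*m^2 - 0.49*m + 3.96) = -1.01*m^3 - 9.15*m^2 - 2.79*m + 3.94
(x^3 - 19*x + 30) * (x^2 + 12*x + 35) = x^5 + 12*x^4 + 16*x^3 - 198*x^2 - 305*x + 1050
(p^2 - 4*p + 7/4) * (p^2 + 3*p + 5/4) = p^4 - p^3 - 9*p^2 + p/4 + 35/16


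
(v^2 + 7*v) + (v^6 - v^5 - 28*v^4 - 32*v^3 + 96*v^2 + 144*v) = v^6 - v^5 - 28*v^4 - 32*v^3 + 97*v^2 + 151*v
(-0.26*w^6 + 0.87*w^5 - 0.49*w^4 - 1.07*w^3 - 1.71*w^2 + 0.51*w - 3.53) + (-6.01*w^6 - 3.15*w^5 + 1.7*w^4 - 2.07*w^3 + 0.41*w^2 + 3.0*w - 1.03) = -6.27*w^6 - 2.28*w^5 + 1.21*w^4 - 3.14*w^3 - 1.3*w^2 + 3.51*w - 4.56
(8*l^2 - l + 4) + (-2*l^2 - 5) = 6*l^2 - l - 1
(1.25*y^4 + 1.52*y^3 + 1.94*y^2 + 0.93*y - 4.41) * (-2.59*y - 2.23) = -3.2375*y^5 - 6.7243*y^4 - 8.4142*y^3 - 6.7349*y^2 + 9.348*y + 9.8343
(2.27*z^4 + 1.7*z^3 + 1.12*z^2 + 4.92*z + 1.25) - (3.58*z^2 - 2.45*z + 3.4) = 2.27*z^4 + 1.7*z^3 - 2.46*z^2 + 7.37*z - 2.15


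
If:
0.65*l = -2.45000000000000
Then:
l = -3.77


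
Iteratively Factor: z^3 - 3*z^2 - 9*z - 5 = (z + 1)*(z^2 - 4*z - 5) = (z - 5)*(z + 1)*(z + 1)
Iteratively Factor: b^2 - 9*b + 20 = (b - 4)*(b - 5)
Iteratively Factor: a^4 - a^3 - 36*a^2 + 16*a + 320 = (a + 4)*(a^3 - 5*a^2 - 16*a + 80) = (a - 4)*(a + 4)*(a^2 - a - 20) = (a - 5)*(a - 4)*(a + 4)*(a + 4)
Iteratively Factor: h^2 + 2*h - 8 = (h + 4)*(h - 2)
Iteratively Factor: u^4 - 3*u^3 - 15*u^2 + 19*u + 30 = (u + 3)*(u^3 - 6*u^2 + 3*u + 10) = (u - 5)*(u + 3)*(u^2 - u - 2) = (u - 5)*(u - 2)*(u + 3)*(u + 1)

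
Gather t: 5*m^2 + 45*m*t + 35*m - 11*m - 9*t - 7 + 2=5*m^2 + 24*m + t*(45*m - 9) - 5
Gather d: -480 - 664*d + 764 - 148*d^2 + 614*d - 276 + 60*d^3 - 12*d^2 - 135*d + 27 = 60*d^3 - 160*d^2 - 185*d + 35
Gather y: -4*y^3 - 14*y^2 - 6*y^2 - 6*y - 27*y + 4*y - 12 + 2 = -4*y^3 - 20*y^2 - 29*y - 10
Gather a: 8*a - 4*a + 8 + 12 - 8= 4*a + 12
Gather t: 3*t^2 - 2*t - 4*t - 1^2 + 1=3*t^2 - 6*t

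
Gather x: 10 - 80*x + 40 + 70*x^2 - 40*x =70*x^2 - 120*x + 50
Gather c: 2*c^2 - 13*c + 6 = 2*c^2 - 13*c + 6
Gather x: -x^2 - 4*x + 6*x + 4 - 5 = -x^2 + 2*x - 1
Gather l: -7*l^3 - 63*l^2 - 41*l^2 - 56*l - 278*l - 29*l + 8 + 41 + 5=-7*l^3 - 104*l^2 - 363*l + 54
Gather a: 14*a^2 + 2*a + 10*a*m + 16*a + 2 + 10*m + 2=14*a^2 + a*(10*m + 18) + 10*m + 4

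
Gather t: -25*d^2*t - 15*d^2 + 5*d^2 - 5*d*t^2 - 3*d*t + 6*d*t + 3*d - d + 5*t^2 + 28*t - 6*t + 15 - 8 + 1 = -10*d^2 + 2*d + t^2*(5 - 5*d) + t*(-25*d^2 + 3*d + 22) + 8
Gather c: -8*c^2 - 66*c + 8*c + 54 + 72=-8*c^2 - 58*c + 126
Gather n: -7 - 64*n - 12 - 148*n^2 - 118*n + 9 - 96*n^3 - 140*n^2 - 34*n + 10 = -96*n^3 - 288*n^2 - 216*n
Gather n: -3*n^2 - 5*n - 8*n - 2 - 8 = -3*n^2 - 13*n - 10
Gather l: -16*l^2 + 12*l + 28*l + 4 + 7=-16*l^2 + 40*l + 11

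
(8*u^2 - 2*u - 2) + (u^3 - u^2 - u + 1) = u^3 + 7*u^2 - 3*u - 1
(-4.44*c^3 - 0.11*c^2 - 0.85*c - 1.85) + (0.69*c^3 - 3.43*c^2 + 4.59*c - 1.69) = -3.75*c^3 - 3.54*c^2 + 3.74*c - 3.54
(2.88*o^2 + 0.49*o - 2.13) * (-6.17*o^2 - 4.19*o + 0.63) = -17.7696*o^4 - 15.0905*o^3 + 12.9034*o^2 + 9.2334*o - 1.3419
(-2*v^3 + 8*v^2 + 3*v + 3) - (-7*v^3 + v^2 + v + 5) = 5*v^3 + 7*v^2 + 2*v - 2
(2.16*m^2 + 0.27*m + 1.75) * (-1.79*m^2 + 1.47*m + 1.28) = -3.8664*m^4 + 2.6919*m^3 + 0.0291999999999999*m^2 + 2.9181*m + 2.24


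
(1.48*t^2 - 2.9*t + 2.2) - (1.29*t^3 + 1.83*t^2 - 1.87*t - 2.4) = -1.29*t^3 - 0.35*t^2 - 1.03*t + 4.6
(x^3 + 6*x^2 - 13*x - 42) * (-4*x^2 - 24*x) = -4*x^5 - 48*x^4 - 92*x^3 + 480*x^2 + 1008*x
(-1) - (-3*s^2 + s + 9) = 3*s^2 - s - 10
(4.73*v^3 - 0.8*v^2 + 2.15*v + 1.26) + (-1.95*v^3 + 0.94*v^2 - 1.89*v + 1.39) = 2.78*v^3 + 0.14*v^2 + 0.26*v + 2.65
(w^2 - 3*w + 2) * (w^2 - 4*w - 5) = w^4 - 7*w^3 + 9*w^2 + 7*w - 10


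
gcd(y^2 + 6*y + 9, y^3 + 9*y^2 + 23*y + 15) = y + 3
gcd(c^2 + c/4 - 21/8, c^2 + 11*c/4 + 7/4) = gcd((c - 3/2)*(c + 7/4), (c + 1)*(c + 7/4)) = c + 7/4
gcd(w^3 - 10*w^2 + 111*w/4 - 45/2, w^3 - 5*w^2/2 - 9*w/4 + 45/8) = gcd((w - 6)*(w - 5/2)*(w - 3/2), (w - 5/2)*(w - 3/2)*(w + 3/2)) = w^2 - 4*w + 15/4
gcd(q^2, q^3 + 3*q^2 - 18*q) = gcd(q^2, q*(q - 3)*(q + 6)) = q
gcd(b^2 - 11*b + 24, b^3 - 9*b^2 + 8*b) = b - 8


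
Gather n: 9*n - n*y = n*(9 - y)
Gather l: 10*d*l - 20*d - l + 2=-20*d + l*(10*d - 1) + 2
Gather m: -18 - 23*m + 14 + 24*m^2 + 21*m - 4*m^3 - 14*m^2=-4*m^3 + 10*m^2 - 2*m - 4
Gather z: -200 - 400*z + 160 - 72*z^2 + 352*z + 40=-72*z^2 - 48*z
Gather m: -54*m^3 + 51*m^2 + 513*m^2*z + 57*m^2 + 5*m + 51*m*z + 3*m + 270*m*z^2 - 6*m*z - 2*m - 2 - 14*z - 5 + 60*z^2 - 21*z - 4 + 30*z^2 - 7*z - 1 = -54*m^3 + m^2*(513*z + 108) + m*(270*z^2 + 45*z + 6) + 90*z^2 - 42*z - 12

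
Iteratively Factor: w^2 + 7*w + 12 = (w + 4)*(w + 3)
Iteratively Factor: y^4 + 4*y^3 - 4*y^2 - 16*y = (y - 2)*(y^3 + 6*y^2 + 8*y) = (y - 2)*(y + 2)*(y^2 + 4*y) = y*(y - 2)*(y + 2)*(y + 4)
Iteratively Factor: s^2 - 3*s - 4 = (s - 4)*(s + 1)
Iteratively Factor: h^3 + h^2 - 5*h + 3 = (h - 1)*(h^2 + 2*h - 3) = (h - 1)^2*(h + 3)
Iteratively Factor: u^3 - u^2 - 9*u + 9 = (u - 3)*(u^2 + 2*u - 3) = (u - 3)*(u - 1)*(u + 3)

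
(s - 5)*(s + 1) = s^2 - 4*s - 5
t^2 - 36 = (t - 6)*(t + 6)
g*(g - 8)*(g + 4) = g^3 - 4*g^2 - 32*g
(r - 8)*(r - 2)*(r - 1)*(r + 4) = r^4 - 7*r^3 - 18*r^2 + 88*r - 64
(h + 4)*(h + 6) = h^2 + 10*h + 24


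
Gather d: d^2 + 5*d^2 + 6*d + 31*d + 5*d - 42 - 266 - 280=6*d^2 + 42*d - 588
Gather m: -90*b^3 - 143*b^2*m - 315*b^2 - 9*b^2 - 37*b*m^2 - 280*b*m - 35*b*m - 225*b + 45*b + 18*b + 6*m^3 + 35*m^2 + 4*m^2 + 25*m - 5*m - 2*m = -90*b^3 - 324*b^2 - 162*b + 6*m^3 + m^2*(39 - 37*b) + m*(-143*b^2 - 315*b + 18)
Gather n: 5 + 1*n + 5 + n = 2*n + 10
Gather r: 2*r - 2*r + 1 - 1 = 0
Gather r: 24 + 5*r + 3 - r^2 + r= -r^2 + 6*r + 27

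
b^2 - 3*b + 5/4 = (b - 5/2)*(b - 1/2)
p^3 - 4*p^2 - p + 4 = (p - 4)*(p - 1)*(p + 1)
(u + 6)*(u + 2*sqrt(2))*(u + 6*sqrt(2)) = u^3 + 6*u^2 + 8*sqrt(2)*u^2 + 24*u + 48*sqrt(2)*u + 144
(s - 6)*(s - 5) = s^2 - 11*s + 30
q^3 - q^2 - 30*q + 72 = (q - 4)*(q - 3)*(q + 6)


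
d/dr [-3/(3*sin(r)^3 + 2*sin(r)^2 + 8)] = 3*(9*sin(r) + 4)*sin(r)*cos(r)/(3*sin(r)^3 + 2*sin(r)^2 + 8)^2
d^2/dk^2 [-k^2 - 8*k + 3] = -2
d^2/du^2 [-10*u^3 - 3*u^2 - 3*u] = -60*u - 6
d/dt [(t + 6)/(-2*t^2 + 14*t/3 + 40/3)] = 3*(3*t^2 + 36*t - 22)/(2*(9*t^4 - 42*t^3 - 71*t^2 + 280*t + 400))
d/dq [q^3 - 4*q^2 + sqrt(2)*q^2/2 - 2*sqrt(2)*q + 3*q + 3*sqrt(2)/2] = 3*q^2 - 8*q + sqrt(2)*q - 2*sqrt(2) + 3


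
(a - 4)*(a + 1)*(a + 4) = a^3 + a^2 - 16*a - 16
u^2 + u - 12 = (u - 3)*(u + 4)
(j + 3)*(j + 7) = j^2 + 10*j + 21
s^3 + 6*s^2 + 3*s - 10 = (s - 1)*(s + 2)*(s + 5)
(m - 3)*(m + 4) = m^2 + m - 12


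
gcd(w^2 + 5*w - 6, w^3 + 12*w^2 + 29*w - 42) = w^2 + 5*w - 6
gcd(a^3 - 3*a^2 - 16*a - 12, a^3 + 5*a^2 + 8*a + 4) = a^2 + 3*a + 2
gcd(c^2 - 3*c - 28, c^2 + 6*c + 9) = 1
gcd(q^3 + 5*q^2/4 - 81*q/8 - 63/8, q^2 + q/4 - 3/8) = q + 3/4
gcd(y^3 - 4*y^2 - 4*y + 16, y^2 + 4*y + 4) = y + 2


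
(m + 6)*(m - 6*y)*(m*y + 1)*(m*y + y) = m^4*y^2 - 6*m^3*y^3 + 7*m^3*y^2 + m^3*y - 42*m^2*y^3 + 7*m^2*y - 36*m*y^3 - 42*m*y^2 + 6*m*y - 36*y^2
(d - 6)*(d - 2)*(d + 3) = d^3 - 5*d^2 - 12*d + 36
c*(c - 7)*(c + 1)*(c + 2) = c^4 - 4*c^3 - 19*c^2 - 14*c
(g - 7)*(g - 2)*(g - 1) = g^3 - 10*g^2 + 23*g - 14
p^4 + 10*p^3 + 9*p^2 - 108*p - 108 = (p - 3)*(p + 1)*(p + 6)^2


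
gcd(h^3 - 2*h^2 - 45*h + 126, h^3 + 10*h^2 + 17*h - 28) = h + 7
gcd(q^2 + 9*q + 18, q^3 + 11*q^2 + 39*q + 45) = q + 3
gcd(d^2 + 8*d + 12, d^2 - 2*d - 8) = d + 2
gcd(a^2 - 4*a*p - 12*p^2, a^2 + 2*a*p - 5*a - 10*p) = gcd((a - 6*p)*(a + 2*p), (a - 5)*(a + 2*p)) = a + 2*p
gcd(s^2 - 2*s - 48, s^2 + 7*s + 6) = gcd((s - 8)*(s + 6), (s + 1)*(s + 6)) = s + 6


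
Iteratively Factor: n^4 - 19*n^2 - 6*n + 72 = (n - 4)*(n^3 + 4*n^2 - 3*n - 18) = (n - 4)*(n + 3)*(n^2 + n - 6) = (n - 4)*(n + 3)^2*(n - 2)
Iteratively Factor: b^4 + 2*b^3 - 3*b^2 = (b)*(b^3 + 2*b^2 - 3*b) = b*(b - 1)*(b^2 + 3*b) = b^2*(b - 1)*(b + 3)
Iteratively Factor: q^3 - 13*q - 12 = (q - 4)*(q^2 + 4*q + 3) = (q - 4)*(q + 3)*(q + 1)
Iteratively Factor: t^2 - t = (t)*(t - 1)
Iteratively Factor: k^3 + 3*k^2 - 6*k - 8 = (k + 4)*(k^2 - k - 2) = (k + 1)*(k + 4)*(k - 2)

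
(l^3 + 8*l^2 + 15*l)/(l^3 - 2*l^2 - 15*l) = (l + 5)/(l - 5)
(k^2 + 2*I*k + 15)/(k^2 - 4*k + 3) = (k^2 + 2*I*k + 15)/(k^2 - 4*k + 3)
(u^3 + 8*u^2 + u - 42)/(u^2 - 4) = (u^2 + 10*u + 21)/(u + 2)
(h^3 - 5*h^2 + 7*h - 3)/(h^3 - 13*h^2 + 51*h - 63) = (h^2 - 2*h + 1)/(h^2 - 10*h + 21)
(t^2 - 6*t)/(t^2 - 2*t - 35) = t*(6 - t)/(-t^2 + 2*t + 35)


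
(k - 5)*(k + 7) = k^2 + 2*k - 35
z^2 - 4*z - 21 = (z - 7)*(z + 3)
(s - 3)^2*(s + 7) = s^3 + s^2 - 33*s + 63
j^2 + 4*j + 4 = (j + 2)^2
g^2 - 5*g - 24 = (g - 8)*(g + 3)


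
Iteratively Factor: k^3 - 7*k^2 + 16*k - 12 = (k - 2)*(k^2 - 5*k + 6) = (k - 2)^2*(k - 3)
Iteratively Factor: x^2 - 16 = (x + 4)*(x - 4)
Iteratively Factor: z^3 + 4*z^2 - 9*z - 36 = (z - 3)*(z^2 + 7*z + 12) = (z - 3)*(z + 3)*(z + 4)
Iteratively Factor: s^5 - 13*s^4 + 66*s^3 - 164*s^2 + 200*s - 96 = (s - 4)*(s^4 - 9*s^3 + 30*s^2 - 44*s + 24) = (s - 4)*(s - 2)*(s^3 - 7*s^2 + 16*s - 12) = (s - 4)*(s - 2)^2*(s^2 - 5*s + 6) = (s - 4)*(s - 3)*(s - 2)^2*(s - 2)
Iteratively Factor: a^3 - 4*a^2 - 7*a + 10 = (a + 2)*(a^2 - 6*a + 5) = (a - 1)*(a + 2)*(a - 5)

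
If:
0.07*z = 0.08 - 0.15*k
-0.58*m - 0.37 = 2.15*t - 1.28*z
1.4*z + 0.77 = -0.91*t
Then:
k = 0.533333333333333 - 0.466666666666667*z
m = 7.90981432360743*z + 2.49867374005305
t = -1.53846153846154*z - 0.846153846153846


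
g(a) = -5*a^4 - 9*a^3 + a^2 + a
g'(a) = -20*a^3 - 27*a^2 + 2*a + 1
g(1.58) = -62.58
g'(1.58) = -142.13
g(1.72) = -84.88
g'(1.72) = -177.21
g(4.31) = -2423.04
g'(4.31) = -2093.19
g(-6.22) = -5285.72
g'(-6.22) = 3756.81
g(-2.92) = -133.82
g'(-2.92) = 262.89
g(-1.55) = 5.51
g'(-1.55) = 7.51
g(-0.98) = 3.84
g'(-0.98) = -8.07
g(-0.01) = -0.01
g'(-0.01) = 0.98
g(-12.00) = -87996.00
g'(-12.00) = 30649.00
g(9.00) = -39276.00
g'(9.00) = -16748.00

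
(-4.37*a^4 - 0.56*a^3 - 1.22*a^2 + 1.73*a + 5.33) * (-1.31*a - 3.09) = 5.7247*a^5 + 14.2369*a^4 + 3.3286*a^3 + 1.5035*a^2 - 12.328*a - 16.4697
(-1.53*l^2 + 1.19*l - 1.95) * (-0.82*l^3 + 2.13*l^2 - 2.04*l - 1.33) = 1.2546*l^5 - 4.2347*l^4 + 7.2549*l^3 - 4.5462*l^2 + 2.3953*l + 2.5935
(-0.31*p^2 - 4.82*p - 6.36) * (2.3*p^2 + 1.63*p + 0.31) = -0.713*p^4 - 11.5913*p^3 - 22.5807*p^2 - 11.861*p - 1.9716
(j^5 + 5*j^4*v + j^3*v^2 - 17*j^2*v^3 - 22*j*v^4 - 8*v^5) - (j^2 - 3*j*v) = j^5 + 5*j^4*v + j^3*v^2 - 17*j^2*v^3 - j^2 - 22*j*v^4 + 3*j*v - 8*v^5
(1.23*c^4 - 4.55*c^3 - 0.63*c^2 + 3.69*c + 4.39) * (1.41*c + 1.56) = 1.7343*c^5 - 4.4967*c^4 - 7.9863*c^3 + 4.2201*c^2 + 11.9463*c + 6.8484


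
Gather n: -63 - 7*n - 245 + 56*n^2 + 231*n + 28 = 56*n^2 + 224*n - 280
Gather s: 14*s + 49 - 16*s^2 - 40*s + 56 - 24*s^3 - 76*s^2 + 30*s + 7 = -24*s^3 - 92*s^2 + 4*s + 112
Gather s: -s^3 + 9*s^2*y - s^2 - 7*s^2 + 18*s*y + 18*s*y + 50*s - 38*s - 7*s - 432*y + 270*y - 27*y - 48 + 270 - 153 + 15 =-s^3 + s^2*(9*y - 8) + s*(36*y + 5) - 189*y + 84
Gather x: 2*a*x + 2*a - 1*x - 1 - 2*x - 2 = 2*a + x*(2*a - 3) - 3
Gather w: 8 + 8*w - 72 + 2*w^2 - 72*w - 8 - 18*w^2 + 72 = -16*w^2 - 64*w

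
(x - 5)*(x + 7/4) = x^2 - 13*x/4 - 35/4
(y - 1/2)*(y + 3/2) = y^2 + y - 3/4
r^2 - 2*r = r*(r - 2)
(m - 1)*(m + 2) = m^2 + m - 2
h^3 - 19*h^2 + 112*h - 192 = (h - 8)^2*(h - 3)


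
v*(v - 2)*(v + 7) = v^3 + 5*v^2 - 14*v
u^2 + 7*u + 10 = (u + 2)*(u + 5)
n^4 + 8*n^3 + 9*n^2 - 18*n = n*(n - 1)*(n + 3)*(n + 6)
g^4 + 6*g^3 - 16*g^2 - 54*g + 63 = (g - 3)*(g - 1)*(g + 3)*(g + 7)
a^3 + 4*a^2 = a^2*(a + 4)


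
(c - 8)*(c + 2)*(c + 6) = c^3 - 52*c - 96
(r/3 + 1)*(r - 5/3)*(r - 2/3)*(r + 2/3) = r^4/3 + 4*r^3/9 - 49*r^2/27 - 16*r/81 + 20/27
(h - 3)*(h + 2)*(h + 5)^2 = h^4 + 9*h^3 + 9*h^2 - 85*h - 150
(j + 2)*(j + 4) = j^2 + 6*j + 8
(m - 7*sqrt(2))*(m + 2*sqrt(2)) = m^2 - 5*sqrt(2)*m - 28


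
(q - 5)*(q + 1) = q^2 - 4*q - 5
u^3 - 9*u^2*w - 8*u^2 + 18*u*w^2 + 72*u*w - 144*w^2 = (u - 8)*(u - 6*w)*(u - 3*w)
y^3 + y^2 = y^2*(y + 1)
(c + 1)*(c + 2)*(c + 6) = c^3 + 9*c^2 + 20*c + 12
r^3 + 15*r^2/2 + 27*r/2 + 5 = (r + 1/2)*(r + 2)*(r + 5)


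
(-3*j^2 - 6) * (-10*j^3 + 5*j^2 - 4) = 30*j^5 - 15*j^4 + 60*j^3 - 18*j^2 + 24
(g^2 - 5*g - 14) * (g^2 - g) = g^4 - 6*g^3 - 9*g^2 + 14*g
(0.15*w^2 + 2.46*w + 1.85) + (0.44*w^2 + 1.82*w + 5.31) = 0.59*w^2 + 4.28*w + 7.16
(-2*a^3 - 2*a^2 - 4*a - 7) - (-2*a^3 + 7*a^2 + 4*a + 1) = -9*a^2 - 8*a - 8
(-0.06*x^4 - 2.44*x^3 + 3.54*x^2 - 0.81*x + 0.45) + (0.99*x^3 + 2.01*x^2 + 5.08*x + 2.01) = -0.06*x^4 - 1.45*x^3 + 5.55*x^2 + 4.27*x + 2.46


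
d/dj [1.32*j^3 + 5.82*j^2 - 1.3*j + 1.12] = 3.96*j^2 + 11.64*j - 1.3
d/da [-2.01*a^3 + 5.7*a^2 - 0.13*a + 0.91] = -6.03*a^2 + 11.4*a - 0.13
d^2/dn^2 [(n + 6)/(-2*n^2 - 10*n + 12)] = -1/(n^3 - 3*n^2 + 3*n - 1)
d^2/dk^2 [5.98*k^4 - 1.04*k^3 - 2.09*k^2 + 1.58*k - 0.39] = 71.76*k^2 - 6.24*k - 4.18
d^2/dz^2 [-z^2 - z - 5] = -2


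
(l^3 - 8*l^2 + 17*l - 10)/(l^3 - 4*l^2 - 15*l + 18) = (l^2 - 7*l + 10)/(l^2 - 3*l - 18)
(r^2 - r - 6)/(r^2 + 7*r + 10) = (r - 3)/(r + 5)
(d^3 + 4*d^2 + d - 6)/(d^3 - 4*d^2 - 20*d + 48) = (d^3 + 4*d^2 + d - 6)/(d^3 - 4*d^2 - 20*d + 48)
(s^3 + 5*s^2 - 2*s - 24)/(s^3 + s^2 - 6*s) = (s + 4)/s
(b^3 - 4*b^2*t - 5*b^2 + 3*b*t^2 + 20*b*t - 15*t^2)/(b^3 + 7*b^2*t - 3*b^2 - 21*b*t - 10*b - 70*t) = (b^2 - 4*b*t + 3*t^2)/(b^2 + 7*b*t + 2*b + 14*t)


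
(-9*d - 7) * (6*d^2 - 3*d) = -54*d^3 - 15*d^2 + 21*d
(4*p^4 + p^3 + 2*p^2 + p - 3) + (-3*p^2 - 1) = 4*p^4 + p^3 - p^2 + p - 4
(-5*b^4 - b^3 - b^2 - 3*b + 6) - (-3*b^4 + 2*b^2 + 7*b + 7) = -2*b^4 - b^3 - 3*b^2 - 10*b - 1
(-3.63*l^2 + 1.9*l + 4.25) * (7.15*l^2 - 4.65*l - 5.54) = -25.9545*l^4 + 30.4645*l^3 + 41.6627*l^2 - 30.2885*l - 23.545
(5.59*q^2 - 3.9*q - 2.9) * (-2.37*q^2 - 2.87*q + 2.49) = -13.2483*q^4 - 6.8003*q^3 + 31.9851*q^2 - 1.388*q - 7.221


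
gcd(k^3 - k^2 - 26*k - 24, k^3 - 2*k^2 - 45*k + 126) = k - 6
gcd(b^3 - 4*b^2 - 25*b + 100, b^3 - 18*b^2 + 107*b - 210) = b - 5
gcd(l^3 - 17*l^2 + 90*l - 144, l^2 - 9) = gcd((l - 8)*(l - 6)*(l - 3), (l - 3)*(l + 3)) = l - 3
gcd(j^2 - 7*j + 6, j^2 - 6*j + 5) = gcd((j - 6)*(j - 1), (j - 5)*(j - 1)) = j - 1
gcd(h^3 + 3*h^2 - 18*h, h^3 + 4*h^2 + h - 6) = 1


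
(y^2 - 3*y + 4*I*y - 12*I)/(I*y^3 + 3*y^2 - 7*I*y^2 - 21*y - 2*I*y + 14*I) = (-I*y^2 + y*(4 + 3*I) - 12)/(y^3 - y^2*(7 + 3*I) + y*(-2 + 21*I) + 14)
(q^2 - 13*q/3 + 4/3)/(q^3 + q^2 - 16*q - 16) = (q - 1/3)/(q^2 + 5*q + 4)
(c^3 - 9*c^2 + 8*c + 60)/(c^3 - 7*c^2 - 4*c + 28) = (c^2 - 11*c + 30)/(c^2 - 9*c + 14)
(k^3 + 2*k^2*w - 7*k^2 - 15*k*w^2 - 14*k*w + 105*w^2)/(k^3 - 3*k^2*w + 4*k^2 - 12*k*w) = (k^2 + 5*k*w - 7*k - 35*w)/(k*(k + 4))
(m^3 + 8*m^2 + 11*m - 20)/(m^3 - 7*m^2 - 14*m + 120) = (m^2 + 4*m - 5)/(m^2 - 11*m + 30)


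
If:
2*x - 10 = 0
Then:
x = 5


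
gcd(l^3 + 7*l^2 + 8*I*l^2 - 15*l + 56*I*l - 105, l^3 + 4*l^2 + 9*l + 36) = l + 3*I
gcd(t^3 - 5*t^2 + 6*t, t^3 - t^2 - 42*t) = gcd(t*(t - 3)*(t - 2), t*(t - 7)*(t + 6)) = t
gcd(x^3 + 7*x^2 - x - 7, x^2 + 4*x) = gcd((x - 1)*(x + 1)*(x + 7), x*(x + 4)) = 1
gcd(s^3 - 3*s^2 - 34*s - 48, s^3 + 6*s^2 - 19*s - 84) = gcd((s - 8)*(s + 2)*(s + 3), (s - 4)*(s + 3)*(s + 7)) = s + 3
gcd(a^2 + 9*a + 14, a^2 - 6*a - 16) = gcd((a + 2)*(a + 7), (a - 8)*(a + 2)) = a + 2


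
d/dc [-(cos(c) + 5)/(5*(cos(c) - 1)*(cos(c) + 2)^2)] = 2*(sin(c)^2 - 7*cos(c) - 2)*sin(c)/(5*(cos(c) - 1)^2*(cos(c) + 2)^3)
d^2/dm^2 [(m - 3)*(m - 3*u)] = 2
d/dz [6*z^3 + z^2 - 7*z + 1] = 18*z^2 + 2*z - 7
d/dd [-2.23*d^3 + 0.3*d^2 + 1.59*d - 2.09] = -6.69*d^2 + 0.6*d + 1.59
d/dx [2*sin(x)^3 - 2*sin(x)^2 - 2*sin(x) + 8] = 2*(3*sin(x)^2 - 2*sin(x) - 1)*cos(x)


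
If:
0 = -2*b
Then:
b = 0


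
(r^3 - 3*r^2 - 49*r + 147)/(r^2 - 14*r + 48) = (r^3 - 3*r^2 - 49*r + 147)/(r^2 - 14*r + 48)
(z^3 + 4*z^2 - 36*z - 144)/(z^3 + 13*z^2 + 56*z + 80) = (z^2 - 36)/(z^2 + 9*z + 20)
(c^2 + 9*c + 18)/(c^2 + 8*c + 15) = (c + 6)/(c + 5)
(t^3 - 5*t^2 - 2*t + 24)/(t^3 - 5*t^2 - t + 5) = (t^3 - 5*t^2 - 2*t + 24)/(t^3 - 5*t^2 - t + 5)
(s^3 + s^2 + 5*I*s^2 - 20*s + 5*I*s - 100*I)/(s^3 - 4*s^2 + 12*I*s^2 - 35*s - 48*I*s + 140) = (s + 5)/(s + 7*I)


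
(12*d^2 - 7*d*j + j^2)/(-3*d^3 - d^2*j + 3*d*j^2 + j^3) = (-12*d^2 + 7*d*j - j^2)/(3*d^3 + d^2*j - 3*d*j^2 - j^3)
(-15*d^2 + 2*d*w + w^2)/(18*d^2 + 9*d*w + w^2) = (-15*d^2 + 2*d*w + w^2)/(18*d^2 + 9*d*w + w^2)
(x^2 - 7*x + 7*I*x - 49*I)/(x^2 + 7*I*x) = (x - 7)/x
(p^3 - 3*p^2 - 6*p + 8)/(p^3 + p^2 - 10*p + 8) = (p^2 - 2*p - 8)/(p^2 + 2*p - 8)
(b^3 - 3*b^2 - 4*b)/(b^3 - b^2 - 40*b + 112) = b*(b + 1)/(b^2 + 3*b - 28)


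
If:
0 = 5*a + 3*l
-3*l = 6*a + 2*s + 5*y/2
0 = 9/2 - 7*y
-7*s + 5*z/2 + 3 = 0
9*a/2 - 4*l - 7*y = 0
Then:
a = 27/67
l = -45/67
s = -3771/3752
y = 9/14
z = -5379/1340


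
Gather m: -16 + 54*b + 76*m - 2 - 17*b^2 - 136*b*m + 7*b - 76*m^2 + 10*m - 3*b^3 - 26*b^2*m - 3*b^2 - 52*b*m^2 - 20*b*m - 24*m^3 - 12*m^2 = -3*b^3 - 20*b^2 + 61*b - 24*m^3 + m^2*(-52*b - 88) + m*(-26*b^2 - 156*b + 86) - 18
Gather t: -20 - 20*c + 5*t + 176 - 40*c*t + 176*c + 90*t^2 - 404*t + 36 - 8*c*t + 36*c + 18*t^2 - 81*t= 192*c + 108*t^2 + t*(-48*c - 480) + 192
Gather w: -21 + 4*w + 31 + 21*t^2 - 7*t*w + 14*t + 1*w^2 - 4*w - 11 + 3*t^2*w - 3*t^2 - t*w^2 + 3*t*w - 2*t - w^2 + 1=18*t^2 - t*w^2 + 12*t + w*(3*t^2 - 4*t)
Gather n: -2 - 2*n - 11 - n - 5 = -3*n - 18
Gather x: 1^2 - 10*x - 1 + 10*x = 0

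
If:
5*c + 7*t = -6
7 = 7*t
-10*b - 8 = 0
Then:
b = -4/5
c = -13/5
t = 1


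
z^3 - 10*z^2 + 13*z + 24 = (z - 8)*(z - 3)*(z + 1)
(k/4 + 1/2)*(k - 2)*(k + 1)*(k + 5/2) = k^4/4 + 7*k^3/8 - 3*k^2/8 - 7*k/2 - 5/2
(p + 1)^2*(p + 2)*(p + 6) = p^4 + 10*p^3 + 29*p^2 + 32*p + 12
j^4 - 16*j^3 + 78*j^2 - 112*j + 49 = (j - 7)^2*(j - 1)^2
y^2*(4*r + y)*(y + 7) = 4*r*y^3 + 28*r*y^2 + y^4 + 7*y^3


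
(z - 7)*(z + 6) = z^2 - z - 42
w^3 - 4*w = w*(w - 2)*(w + 2)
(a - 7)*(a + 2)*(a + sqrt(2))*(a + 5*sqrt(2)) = a^4 - 5*a^3 + 6*sqrt(2)*a^3 - 30*sqrt(2)*a^2 - 4*a^2 - 84*sqrt(2)*a - 50*a - 140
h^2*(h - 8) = h^3 - 8*h^2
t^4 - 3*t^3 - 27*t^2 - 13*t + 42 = (t - 7)*(t - 1)*(t + 2)*(t + 3)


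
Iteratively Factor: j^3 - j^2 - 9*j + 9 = (j - 3)*(j^2 + 2*j - 3) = (j - 3)*(j - 1)*(j + 3)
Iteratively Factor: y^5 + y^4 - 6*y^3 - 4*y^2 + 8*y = (y)*(y^4 + y^3 - 6*y^2 - 4*y + 8) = y*(y - 1)*(y^3 + 2*y^2 - 4*y - 8) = y*(y - 1)*(y + 2)*(y^2 - 4) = y*(y - 1)*(y + 2)^2*(y - 2)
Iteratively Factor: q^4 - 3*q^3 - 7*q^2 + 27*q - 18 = (q - 2)*(q^3 - q^2 - 9*q + 9) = (q - 2)*(q + 3)*(q^2 - 4*q + 3) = (q - 3)*(q - 2)*(q + 3)*(q - 1)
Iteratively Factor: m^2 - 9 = (m - 3)*(m + 3)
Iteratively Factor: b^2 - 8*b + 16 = (b - 4)*(b - 4)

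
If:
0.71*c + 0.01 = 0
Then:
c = -0.01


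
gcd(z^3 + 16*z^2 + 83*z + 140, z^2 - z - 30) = z + 5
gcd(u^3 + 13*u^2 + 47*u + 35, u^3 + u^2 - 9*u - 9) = u + 1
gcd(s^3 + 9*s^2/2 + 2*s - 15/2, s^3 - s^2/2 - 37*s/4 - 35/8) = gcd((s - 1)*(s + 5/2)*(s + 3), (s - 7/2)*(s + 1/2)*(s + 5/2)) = s + 5/2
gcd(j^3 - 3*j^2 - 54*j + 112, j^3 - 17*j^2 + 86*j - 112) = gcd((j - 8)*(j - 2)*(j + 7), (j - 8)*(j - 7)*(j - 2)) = j^2 - 10*j + 16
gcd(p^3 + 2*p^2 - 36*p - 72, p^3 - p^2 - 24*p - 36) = p^2 - 4*p - 12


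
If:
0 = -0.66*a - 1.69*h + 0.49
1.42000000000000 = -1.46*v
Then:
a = 0.742424242424242 - 2.56060606060606*h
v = -0.97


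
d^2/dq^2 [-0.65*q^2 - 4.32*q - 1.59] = -1.30000000000000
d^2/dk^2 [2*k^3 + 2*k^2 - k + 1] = 12*k + 4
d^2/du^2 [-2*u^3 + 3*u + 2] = -12*u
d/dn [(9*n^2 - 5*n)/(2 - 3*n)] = (-27*n^2 + 36*n - 10)/(9*n^2 - 12*n + 4)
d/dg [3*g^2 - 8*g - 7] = 6*g - 8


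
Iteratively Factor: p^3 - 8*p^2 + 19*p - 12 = (p - 1)*(p^2 - 7*p + 12) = (p - 4)*(p - 1)*(p - 3)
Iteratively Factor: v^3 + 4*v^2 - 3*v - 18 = (v - 2)*(v^2 + 6*v + 9) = (v - 2)*(v + 3)*(v + 3)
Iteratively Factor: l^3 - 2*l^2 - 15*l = (l - 5)*(l^2 + 3*l) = l*(l - 5)*(l + 3)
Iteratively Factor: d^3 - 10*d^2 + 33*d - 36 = (d - 4)*(d^2 - 6*d + 9) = (d - 4)*(d - 3)*(d - 3)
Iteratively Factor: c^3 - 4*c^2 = (c)*(c^2 - 4*c) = c^2*(c - 4)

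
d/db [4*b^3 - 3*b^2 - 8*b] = 12*b^2 - 6*b - 8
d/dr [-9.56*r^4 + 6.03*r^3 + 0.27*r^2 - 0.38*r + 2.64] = -38.24*r^3 + 18.09*r^2 + 0.54*r - 0.38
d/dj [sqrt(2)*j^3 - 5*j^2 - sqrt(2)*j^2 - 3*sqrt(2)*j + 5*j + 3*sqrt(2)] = 3*sqrt(2)*j^2 - 10*j - 2*sqrt(2)*j - 3*sqrt(2) + 5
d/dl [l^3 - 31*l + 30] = 3*l^2 - 31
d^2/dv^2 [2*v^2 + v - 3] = 4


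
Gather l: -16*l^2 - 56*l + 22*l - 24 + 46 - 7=-16*l^2 - 34*l + 15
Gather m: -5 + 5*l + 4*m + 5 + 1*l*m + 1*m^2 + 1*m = 5*l + m^2 + m*(l + 5)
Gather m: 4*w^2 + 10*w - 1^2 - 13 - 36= 4*w^2 + 10*w - 50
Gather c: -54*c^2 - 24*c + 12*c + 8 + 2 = -54*c^2 - 12*c + 10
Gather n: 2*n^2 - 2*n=2*n^2 - 2*n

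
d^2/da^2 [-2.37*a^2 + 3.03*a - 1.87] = -4.74000000000000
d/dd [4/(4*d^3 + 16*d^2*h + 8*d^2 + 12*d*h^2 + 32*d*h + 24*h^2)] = (-3*d^2 - 8*d*h - 4*d - 3*h^2 - 8*h)/(d^3 + 4*d^2*h + 2*d^2 + 3*d*h^2 + 8*d*h + 6*h^2)^2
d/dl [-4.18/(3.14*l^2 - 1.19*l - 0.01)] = (26.2504*l - 4.9742)/(-3.14*l^2 + 1.19*l + 0.01)^2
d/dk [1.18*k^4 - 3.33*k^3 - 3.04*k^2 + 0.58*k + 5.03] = 4.72*k^3 - 9.99*k^2 - 6.08*k + 0.58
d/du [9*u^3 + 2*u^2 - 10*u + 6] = 27*u^2 + 4*u - 10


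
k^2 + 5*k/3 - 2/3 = (k - 1/3)*(k + 2)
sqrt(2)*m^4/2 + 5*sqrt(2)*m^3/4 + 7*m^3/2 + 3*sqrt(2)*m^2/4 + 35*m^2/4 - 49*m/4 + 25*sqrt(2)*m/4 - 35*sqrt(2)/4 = (m - 1)*(m + 7/2)*(m + 5*sqrt(2)/2)*(sqrt(2)*m/2 + 1)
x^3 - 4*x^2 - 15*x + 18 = (x - 6)*(x - 1)*(x + 3)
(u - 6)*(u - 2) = u^2 - 8*u + 12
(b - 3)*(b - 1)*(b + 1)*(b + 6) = b^4 + 3*b^3 - 19*b^2 - 3*b + 18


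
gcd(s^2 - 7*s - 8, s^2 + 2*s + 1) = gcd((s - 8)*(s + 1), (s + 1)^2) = s + 1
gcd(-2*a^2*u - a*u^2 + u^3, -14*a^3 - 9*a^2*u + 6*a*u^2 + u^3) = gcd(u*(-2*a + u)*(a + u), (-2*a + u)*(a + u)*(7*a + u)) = -2*a^2 - a*u + u^2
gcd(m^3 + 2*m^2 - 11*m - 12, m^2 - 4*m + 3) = m - 3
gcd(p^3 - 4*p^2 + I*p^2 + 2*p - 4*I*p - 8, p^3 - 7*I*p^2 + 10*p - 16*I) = p^2 + I*p + 2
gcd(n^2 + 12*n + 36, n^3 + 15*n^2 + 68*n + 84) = n + 6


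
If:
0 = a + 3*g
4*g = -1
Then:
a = 3/4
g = -1/4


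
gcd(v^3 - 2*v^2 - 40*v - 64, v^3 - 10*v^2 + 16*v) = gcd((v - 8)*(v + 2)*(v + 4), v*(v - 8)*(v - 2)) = v - 8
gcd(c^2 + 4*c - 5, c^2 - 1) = c - 1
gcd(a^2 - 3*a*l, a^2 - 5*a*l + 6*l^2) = a - 3*l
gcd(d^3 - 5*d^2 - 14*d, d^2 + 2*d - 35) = 1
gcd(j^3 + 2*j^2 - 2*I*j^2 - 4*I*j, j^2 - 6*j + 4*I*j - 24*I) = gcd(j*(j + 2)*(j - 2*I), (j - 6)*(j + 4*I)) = 1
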